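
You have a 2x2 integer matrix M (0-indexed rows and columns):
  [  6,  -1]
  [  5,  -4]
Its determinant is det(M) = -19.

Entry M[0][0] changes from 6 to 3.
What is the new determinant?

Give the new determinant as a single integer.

det is linear in row 0: changing M[0][0] by delta changes det by delta * cofactor(0,0).
Cofactor C_00 = (-1)^(0+0) * minor(0,0) = -4
Entry delta = 3 - 6 = -3
Det delta = -3 * -4 = 12
New det = -19 + 12 = -7

Answer: -7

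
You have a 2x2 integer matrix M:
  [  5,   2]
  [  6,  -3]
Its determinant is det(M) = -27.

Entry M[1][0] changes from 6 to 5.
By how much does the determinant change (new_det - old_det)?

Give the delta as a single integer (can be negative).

Cofactor C_10 = -2
Entry delta = 5 - 6 = -1
Det delta = entry_delta * cofactor = -1 * -2 = 2

Answer: 2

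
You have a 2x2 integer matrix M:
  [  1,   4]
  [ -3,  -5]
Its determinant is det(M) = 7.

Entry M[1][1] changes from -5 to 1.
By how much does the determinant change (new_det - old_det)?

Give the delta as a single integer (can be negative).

Cofactor C_11 = 1
Entry delta = 1 - -5 = 6
Det delta = entry_delta * cofactor = 6 * 1 = 6

Answer: 6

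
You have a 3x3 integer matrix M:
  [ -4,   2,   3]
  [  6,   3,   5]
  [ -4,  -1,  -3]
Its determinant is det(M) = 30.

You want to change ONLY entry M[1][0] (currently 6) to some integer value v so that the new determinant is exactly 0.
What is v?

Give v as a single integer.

det is linear in entry M[1][0]: det = old_det + (v - 6) * C_10
Cofactor C_10 = 3
Want det = 0: 30 + (v - 6) * 3 = 0
  (v - 6) = -30 / 3 = -10
  v = 6 + (-10) = -4

Answer: -4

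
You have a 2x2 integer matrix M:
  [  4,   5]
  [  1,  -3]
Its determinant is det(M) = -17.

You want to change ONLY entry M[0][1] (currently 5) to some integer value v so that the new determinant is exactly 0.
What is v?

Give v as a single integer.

Answer: -12

Derivation:
det is linear in entry M[0][1]: det = old_det + (v - 5) * C_01
Cofactor C_01 = -1
Want det = 0: -17 + (v - 5) * -1 = 0
  (v - 5) = 17 / -1 = -17
  v = 5 + (-17) = -12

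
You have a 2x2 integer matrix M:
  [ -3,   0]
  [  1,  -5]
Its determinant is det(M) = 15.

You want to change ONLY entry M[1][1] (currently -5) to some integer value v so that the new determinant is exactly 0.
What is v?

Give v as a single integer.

Answer: 0

Derivation:
det is linear in entry M[1][1]: det = old_det + (v - -5) * C_11
Cofactor C_11 = -3
Want det = 0: 15 + (v - -5) * -3 = 0
  (v - -5) = -15 / -3 = 5
  v = -5 + (5) = 0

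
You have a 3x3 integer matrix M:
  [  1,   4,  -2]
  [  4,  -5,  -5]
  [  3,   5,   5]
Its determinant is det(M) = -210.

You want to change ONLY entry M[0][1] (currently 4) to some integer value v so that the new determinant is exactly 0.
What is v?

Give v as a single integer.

det is linear in entry M[0][1]: det = old_det + (v - 4) * C_01
Cofactor C_01 = -35
Want det = 0: -210 + (v - 4) * -35 = 0
  (v - 4) = 210 / -35 = -6
  v = 4 + (-6) = -2

Answer: -2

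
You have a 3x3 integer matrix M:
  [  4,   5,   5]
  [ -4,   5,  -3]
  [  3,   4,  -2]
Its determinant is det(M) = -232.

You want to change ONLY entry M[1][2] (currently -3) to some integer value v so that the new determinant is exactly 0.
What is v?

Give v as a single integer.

Answer: -235

Derivation:
det is linear in entry M[1][2]: det = old_det + (v - -3) * C_12
Cofactor C_12 = -1
Want det = 0: -232 + (v - -3) * -1 = 0
  (v - -3) = 232 / -1 = -232
  v = -3 + (-232) = -235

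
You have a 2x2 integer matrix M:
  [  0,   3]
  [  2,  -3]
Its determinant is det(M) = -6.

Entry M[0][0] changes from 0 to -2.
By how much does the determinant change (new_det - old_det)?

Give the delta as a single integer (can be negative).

Answer: 6

Derivation:
Cofactor C_00 = -3
Entry delta = -2 - 0 = -2
Det delta = entry_delta * cofactor = -2 * -3 = 6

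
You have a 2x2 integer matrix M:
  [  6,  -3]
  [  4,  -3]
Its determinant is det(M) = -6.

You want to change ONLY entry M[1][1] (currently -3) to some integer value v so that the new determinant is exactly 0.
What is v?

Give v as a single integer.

Answer: -2

Derivation:
det is linear in entry M[1][1]: det = old_det + (v - -3) * C_11
Cofactor C_11 = 6
Want det = 0: -6 + (v - -3) * 6 = 0
  (v - -3) = 6 / 6 = 1
  v = -3 + (1) = -2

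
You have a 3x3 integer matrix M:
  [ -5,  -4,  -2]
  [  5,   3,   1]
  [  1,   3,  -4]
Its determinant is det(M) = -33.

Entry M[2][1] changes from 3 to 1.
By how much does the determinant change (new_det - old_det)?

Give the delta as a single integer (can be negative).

Cofactor C_21 = -5
Entry delta = 1 - 3 = -2
Det delta = entry_delta * cofactor = -2 * -5 = 10

Answer: 10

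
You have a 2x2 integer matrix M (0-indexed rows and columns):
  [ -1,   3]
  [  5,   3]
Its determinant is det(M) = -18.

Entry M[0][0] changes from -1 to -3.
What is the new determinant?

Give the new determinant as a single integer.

det is linear in row 0: changing M[0][0] by delta changes det by delta * cofactor(0,0).
Cofactor C_00 = (-1)^(0+0) * minor(0,0) = 3
Entry delta = -3 - -1 = -2
Det delta = -2 * 3 = -6
New det = -18 + -6 = -24

Answer: -24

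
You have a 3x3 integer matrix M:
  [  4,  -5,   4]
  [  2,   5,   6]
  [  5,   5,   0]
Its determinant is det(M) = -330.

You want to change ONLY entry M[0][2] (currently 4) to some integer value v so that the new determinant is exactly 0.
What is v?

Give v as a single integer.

Answer: -18

Derivation:
det is linear in entry M[0][2]: det = old_det + (v - 4) * C_02
Cofactor C_02 = -15
Want det = 0: -330 + (v - 4) * -15 = 0
  (v - 4) = 330 / -15 = -22
  v = 4 + (-22) = -18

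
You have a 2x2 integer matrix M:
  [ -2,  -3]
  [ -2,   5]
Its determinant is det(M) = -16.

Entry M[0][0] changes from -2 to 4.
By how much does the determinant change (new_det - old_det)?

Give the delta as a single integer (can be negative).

Answer: 30

Derivation:
Cofactor C_00 = 5
Entry delta = 4 - -2 = 6
Det delta = entry_delta * cofactor = 6 * 5 = 30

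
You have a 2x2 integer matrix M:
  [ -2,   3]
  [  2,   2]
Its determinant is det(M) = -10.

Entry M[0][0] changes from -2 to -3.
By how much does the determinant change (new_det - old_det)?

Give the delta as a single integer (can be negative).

Answer: -2

Derivation:
Cofactor C_00 = 2
Entry delta = -3 - -2 = -1
Det delta = entry_delta * cofactor = -1 * 2 = -2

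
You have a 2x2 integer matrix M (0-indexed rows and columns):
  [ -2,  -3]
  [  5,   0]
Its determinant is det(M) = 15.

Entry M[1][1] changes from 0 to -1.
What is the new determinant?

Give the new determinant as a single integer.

Answer: 17

Derivation:
det is linear in row 1: changing M[1][1] by delta changes det by delta * cofactor(1,1).
Cofactor C_11 = (-1)^(1+1) * minor(1,1) = -2
Entry delta = -1 - 0 = -1
Det delta = -1 * -2 = 2
New det = 15 + 2 = 17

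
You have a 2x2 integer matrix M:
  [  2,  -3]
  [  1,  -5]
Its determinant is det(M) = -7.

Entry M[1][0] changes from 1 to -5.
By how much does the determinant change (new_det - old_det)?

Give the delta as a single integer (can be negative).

Answer: -18

Derivation:
Cofactor C_10 = 3
Entry delta = -5 - 1 = -6
Det delta = entry_delta * cofactor = -6 * 3 = -18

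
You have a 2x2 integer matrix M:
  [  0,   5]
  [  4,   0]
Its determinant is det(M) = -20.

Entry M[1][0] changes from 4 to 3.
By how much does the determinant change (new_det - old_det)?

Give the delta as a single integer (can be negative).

Answer: 5

Derivation:
Cofactor C_10 = -5
Entry delta = 3 - 4 = -1
Det delta = entry_delta * cofactor = -1 * -5 = 5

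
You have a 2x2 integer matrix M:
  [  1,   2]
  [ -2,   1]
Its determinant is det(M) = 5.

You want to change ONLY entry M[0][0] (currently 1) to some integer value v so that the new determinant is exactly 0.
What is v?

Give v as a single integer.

det is linear in entry M[0][0]: det = old_det + (v - 1) * C_00
Cofactor C_00 = 1
Want det = 0: 5 + (v - 1) * 1 = 0
  (v - 1) = -5 / 1 = -5
  v = 1 + (-5) = -4

Answer: -4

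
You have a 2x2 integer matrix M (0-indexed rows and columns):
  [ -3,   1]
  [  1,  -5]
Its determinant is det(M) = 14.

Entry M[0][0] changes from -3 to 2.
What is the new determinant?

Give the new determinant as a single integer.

det is linear in row 0: changing M[0][0] by delta changes det by delta * cofactor(0,0).
Cofactor C_00 = (-1)^(0+0) * minor(0,0) = -5
Entry delta = 2 - -3 = 5
Det delta = 5 * -5 = -25
New det = 14 + -25 = -11

Answer: -11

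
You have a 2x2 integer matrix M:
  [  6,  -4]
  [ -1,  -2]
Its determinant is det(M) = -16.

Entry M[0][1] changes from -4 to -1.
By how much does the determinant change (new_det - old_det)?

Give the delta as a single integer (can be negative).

Answer: 3

Derivation:
Cofactor C_01 = 1
Entry delta = -1 - -4 = 3
Det delta = entry_delta * cofactor = 3 * 1 = 3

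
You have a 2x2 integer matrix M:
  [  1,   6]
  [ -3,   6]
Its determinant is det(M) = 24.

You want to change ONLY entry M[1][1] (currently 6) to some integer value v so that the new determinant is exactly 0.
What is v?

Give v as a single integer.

Answer: -18

Derivation:
det is linear in entry M[1][1]: det = old_det + (v - 6) * C_11
Cofactor C_11 = 1
Want det = 0: 24 + (v - 6) * 1 = 0
  (v - 6) = -24 / 1 = -24
  v = 6 + (-24) = -18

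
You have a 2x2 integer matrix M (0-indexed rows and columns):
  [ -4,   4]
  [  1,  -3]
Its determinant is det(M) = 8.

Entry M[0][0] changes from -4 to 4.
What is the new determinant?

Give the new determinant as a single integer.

Answer: -16

Derivation:
det is linear in row 0: changing M[0][0] by delta changes det by delta * cofactor(0,0).
Cofactor C_00 = (-1)^(0+0) * minor(0,0) = -3
Entry delta = 4 - -4 = 8
Det delta = 8 * -3 = -24
New det = 8 + -24 = -16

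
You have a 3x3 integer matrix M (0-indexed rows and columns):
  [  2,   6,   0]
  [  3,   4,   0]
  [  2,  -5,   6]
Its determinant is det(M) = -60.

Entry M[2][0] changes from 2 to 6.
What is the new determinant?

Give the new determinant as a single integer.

Answer: -60

Derivation:
det is linear in row 2: changing M[2][0] by delta changes det by delta * cofactor(2,0).
Cofactor C_20 = (-1)^(2+0) * minor(2,0) = 0
Entry delta = 6 - 2 = 4
Det delta = 4 * 0 = 0
New det = -60 + 0 = -60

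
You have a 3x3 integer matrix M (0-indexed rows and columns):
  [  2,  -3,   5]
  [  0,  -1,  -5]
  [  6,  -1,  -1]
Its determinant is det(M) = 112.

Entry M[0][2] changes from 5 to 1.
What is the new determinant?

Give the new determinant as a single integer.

Answer: 88

Derivation:
det is linear in row 0: changing M[0][2] by delta changes det by delta * cofactor(0,2).
Cofactor C_02 = (-1)^(0+2) * minor(0,2) = 6
Entry delta = 1 - 5 = -4
Det delta = -4 * 6 = -24
New det = 112 + -24 = 88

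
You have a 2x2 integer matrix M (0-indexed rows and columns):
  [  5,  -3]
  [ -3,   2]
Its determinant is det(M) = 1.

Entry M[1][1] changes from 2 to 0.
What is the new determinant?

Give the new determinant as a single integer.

det is linear in row 1: changing M[1][1] by delta changes det by delta * cofactor(1,1).
Cofactor C_11 = (-1)^(1+1) * minor(1,1) = 5
Entry delta = 0 - 2 = -2
Det delta = -2 * 5 = -10
New det = 1 + -10 = -9

Answer: -9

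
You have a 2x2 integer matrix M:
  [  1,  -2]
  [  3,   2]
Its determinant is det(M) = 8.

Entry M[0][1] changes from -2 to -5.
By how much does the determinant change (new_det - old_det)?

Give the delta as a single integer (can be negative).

Answer: 9

Derivation:
Cofactor C_01 = -3
Entry delta = -5 - -2 = -3
Det delta = entry_delta * cofactor = -3 * -3 = 9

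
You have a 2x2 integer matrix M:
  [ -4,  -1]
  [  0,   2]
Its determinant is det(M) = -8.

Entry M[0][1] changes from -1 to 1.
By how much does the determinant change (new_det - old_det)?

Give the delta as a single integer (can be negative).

Cofactor C_01 = 0
Entry delta = 1 - -1 = 2
Det delta = entry_delta * cofactor = 2 * 0 = 0

Answer: 0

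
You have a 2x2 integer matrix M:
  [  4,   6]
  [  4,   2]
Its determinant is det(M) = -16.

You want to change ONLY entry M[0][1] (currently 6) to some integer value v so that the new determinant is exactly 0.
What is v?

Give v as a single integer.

Answer: 2

Derivation:
det is linear in entry M[0][1]: det = old_det + (v - 6) * C_01
Cofactor C_01 = -4
Want det = 0: -16 + (v - 6) * -4 = 0
  (v - 6) = 16 / -4 = -4
  v = 6 + (-4) = 2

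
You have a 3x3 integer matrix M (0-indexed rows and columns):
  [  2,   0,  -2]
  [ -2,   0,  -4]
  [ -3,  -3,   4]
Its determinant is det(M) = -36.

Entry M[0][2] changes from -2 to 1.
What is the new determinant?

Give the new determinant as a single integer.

Answer: -18

Derivation:
det is linear in row 0: changing M[0][2] by delta changes det by delta * cofactor(0,2).
Cofactor C_02 = (-1)^(0+2) * minor(0,2) = 6
Entry delta = 1 - -2 = 3
Det delta = 3 * 6 = 18
New det = -36 + 18 = -18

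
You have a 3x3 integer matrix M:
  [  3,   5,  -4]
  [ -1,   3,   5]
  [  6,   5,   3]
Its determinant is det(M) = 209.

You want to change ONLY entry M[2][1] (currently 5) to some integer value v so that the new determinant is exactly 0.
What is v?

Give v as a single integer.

Answer: 24

Derivation:
det is linear in entry M[2][1]: det = old_det + (v - 5) * C_21
Cofactor C_21 = -11
Want det = 0: 209 + (v - 5) * -11 = 0
  (v - 5) = -209 / -11 = 19
  v = 5 + (19) = 24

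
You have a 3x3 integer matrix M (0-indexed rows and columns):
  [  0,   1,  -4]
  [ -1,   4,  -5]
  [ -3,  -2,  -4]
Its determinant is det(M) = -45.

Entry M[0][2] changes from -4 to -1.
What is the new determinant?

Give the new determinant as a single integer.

Answer: -3

Derivation:
det is linear in row 0: changing M[0][2] by delta changes det by delta * cofactor(0,2).
Cofactor C_02 = (-1)^(0+2) * minor(0,2) = 14
Entry delta = -1 - -4 = 3
Det delta = 3 * 14 = 42
New det = -45 + 42 = -3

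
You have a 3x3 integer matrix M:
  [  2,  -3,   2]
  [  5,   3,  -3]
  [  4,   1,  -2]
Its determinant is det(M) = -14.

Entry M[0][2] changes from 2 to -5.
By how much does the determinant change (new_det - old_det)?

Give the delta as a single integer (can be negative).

Cofactor C_02 = -7
Entry delta = -5 - 2 = -7
Det delta = entry_delta * cofactor = -7 * -7 = 49

Answer: 49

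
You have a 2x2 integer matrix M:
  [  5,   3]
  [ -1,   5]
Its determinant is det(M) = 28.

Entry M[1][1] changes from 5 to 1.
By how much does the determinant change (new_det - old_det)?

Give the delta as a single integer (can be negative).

Answer: -20

Derivation:
Cofactor C_11 = 5
Entry delta = 1 - 5 = -4
Det delta = entry_delta * cofactor = -4 * 5 = -20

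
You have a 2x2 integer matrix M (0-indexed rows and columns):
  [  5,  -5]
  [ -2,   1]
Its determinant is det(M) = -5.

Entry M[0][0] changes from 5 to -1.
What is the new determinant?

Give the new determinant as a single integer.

Answer: -11

Derivation:
det is linear in row 0: changing M[0][0] by delta changes det by delta * cofactor(0,0).
Cofactor C_00 = (-1)^(0+0) * minor(0,0) = 1
Entry delta = -1 - 5 = -6
Det delta = -6 * 1 = -6
New det = -5 + -6 = -11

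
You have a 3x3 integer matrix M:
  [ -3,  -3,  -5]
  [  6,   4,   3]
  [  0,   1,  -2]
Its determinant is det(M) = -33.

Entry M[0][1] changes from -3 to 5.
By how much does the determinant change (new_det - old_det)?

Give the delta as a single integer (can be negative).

Answer: 96

Derivation:
Cofactor C_01 = 12
Entry delta = 5 - -3 = 8
Det delta = entry_delta * cofactor = 8 * 12 = 96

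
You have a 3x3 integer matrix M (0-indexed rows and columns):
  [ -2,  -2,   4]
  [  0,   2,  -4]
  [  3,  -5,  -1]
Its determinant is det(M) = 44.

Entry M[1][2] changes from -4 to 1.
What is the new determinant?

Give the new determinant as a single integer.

det is linear in row 1: changing M[1][2] by delta changes det by delta * cofactor(1,2).
Cofactor C_12 = (-1)^(1+2) * minor(1,2) = -16
Entry delta = 1 - -4 = 5
Det delta = 5 * -16 = -80
New det = 44 + -80 = -36

Answer: -36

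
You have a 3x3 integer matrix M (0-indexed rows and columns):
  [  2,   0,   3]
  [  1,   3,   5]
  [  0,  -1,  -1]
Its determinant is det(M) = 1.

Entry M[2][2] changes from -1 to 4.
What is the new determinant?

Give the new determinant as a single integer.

det is linear in row 2: changing M[2][2] by delta changes det by delta * cofactor(2,2).
Cofactor C_22 = (-1)^(2+2) * minor(2,2) = 6
Entry delta = 4 - -1 = 5
Det delta = 5 * 6 = 30
New det = 1 + 30 = 31

Answer: 31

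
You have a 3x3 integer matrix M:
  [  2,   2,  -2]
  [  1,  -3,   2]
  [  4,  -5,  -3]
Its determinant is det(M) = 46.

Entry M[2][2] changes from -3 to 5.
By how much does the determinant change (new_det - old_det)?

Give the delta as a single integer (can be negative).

Answer: -64

Derivation:
Cofactor C_22 = -8
Entry delta = 5 - -3 = 8
Det delta = entry_delta * cofactor = 8 * -8 = -64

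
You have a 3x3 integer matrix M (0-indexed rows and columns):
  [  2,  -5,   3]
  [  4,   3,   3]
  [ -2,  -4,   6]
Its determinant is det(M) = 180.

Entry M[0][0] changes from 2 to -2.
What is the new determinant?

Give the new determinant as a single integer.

Answer: 60

Derivation:
det is linear in row 0: changing M[0][0] by delta changes det by delta * cofactor(0,0).
Cofactor C_00 = (-1)^(0+0) * minor(0,0) = 30
Entry delta = -2 - 2 = -4
Det delta = -4 * 30 = -120
New det = 180 + -120 = 60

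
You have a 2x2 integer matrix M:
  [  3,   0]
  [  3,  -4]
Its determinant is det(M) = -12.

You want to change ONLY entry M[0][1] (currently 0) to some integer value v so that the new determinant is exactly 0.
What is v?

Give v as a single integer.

det is linear in entry M[0][1]: det = old_det + (v - 0) * C_01
Cofactor C_01 = -3
Want det = 0: -12 + (v - 0) * -3 = 0
  (v - 0) = 12 / -3 = -4
  v = 0 + (-4) = -4

Answer: -4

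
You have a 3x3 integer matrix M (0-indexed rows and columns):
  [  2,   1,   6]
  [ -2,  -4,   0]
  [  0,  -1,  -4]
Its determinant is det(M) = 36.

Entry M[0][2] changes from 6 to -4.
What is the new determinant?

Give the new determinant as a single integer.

Answer: 16

Derivation:
det is linear in row 0: changing M[0][2] by delta changes det by delta * cofactor(0,2).
Cofactor C_02 = (-1)^(0+2) * minor(0,2) = 2
Entry delta = -4 - 6 = -10
Det delta = -10 * 2 = -20
New det = 36 + -20 = 16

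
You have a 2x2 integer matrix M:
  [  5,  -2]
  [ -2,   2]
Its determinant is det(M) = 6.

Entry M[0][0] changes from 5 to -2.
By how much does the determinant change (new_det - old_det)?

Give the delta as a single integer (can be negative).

Cofactor C_00 = 2
Entry delta = -2 - 5 = -7
Det delta = entry_delta * cofactor = -7 * 2 = -14

Answer: -14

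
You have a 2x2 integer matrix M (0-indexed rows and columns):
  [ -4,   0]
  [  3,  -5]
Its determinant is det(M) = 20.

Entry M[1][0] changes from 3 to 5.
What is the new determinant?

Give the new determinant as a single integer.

det is linear in row 1: changing M[1][0] by delta changes det by delta * cofactor(1,0).
Cofactor C_10 = (-1)^(1+0) * minor(1,0) = 0
Entry delta = 5 - 3 = 2
Det delta = 2 * 0 = 0
New det = 20 + 0 = 20

Answer: 20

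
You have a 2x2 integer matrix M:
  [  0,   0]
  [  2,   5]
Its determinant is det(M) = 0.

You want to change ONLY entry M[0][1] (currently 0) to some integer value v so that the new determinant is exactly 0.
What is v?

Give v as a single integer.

Answer: 0

Derivation:
det is linear in entry M[0][1]: det = old_det + (v - 0) * C_01
Cofactor C_01 = -2
Want det = 0: 0 + (v - 0) * -2 = 0
  (v - 0) = 0 / -2 = 0
  v = 0 + (0) = 0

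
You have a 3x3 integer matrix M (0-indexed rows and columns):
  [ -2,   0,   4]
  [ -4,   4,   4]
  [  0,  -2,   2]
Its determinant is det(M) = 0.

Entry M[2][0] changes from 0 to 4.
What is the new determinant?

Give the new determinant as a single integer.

Answer: -64

Derivation:
det is linear in row 2: changing M[2][0] by delta changes det by delta * cofactor(2,0).
Cofactor C_20 = (-1)^(2+0) * minor(2,0) = -16
Entry delta = 4 - 0 = 4
Det delta = 4 * -16 = -64
New det = 0 + -64 = -64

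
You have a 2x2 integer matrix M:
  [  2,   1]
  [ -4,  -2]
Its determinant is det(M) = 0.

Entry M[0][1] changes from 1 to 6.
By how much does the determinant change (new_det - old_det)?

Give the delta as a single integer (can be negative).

Answer: 20

Derivation:
Cofactor C_01 = 4
Entry delta = 6 - 1 = 5
Det delta = entry_delta * cofactor = 5 * 4 = 20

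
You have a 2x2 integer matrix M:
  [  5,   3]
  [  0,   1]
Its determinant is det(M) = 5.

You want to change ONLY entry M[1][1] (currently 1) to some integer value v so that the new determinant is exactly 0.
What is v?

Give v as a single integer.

Answer: 0

Derivation:
det is linear in entry M[1][1]: det = old_det + (v - 1) * C_11
Cofactor C_11 = 5
Want det = 0: 5 + (v - 1) * 5 = 0
  (v - 1) = -5 / 5 = -1
  v = 1 + (-1) = 0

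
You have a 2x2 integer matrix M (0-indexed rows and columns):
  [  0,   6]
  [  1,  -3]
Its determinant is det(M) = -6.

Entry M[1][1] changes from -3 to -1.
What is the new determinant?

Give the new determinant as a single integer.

det is linear in row 1: changing M[1][1] by delta changes det by delta * cofactor(1,1).
Cofactor C_11 = (-1)^(1+1) * minor(1,1) = 0
Entry delta = -1 - -3 = 2
Det delta = 2 * 0 = 0
New det = -6 + 0 = -6

Answer: -6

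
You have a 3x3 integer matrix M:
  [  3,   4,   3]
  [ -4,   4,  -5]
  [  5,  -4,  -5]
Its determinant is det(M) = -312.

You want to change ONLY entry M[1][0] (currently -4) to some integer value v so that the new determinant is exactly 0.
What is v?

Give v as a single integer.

Answer: 35

Derivation:
det is linear in entry M[1][0]: det = old_det + (v - -4) * C_10
Cofactor C_10 = 8
Want det = 0: -312 + (v - -4) * 8 = 0
  (v - -4) = 312 / 8 = 39
  v = -4 + (39) = 35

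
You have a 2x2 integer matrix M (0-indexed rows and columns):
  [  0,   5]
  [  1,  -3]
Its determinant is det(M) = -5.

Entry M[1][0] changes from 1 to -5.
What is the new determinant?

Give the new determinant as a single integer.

det is linear in row 1: changing M[1][0] by delta changes det by delta * cofactor(1,0).
Cofactor C_10 = (-1)^(1+0) * minor(1,0) = -5
Entry delta = -5 - 1 = -6
Det delta = -6 * -5 = 30
New det = -5 + 30 = 25

Answer: 25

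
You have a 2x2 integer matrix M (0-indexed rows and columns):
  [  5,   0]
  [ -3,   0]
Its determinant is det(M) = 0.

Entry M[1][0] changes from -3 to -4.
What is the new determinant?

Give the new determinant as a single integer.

det is linear in row 1: changing M[1][0] by delta changes det by delta * cofactor(1,0).
Cofactor C_10 = (-1)^(1+0) * minor(1,0) = 0
Entry delta = -4 - -3 = -1
Det delta = -1 * 0 = 0
New det = 0 + 0 = 0

Answer: 0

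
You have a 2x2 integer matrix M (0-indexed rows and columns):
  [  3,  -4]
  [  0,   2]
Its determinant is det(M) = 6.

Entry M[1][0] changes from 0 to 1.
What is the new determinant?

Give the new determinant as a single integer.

det is linear in row 1: changing M[1][0] by delta changes det by delta * cofactor(1,0).
Cofactor C_10 = (-1)^(1+0) * minor(1,0) = 4
Entry delta = 1 - 0 = 1
Det delta = 1 * 4 = 4
New det = 6 + 4 = 10

Answer: 10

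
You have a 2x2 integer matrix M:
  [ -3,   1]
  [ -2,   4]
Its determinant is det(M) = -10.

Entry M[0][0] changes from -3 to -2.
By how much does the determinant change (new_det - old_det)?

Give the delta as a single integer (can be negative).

Cofactor C_00 = 4
Entry delta = -2 - -3 = 1
Det delta = entry_delta * cofactor = 1 * 4 = 4

Answer: 4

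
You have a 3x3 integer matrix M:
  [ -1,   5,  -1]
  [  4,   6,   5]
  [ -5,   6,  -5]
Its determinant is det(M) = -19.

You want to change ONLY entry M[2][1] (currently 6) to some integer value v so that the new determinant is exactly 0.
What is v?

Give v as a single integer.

det is linear in entry M[2][1]: det = old_det + (v - 6) * C_21
Cofactor C_21 = 1
Want det = 0: -19 + (v - 6) * 1 = 0
  (v - 6) = 19 / 1 = 19
  v = 6 + (19) = 25

Answer: 25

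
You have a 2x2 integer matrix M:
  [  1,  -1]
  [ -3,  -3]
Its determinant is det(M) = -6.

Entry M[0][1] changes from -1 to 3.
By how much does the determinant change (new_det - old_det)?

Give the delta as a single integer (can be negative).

Cofactor C_01 = 3
Entry delta = 3 - -1 = 4
Det delta = entry_delta * cofactor = 4 * 3 = 12

Answer: 12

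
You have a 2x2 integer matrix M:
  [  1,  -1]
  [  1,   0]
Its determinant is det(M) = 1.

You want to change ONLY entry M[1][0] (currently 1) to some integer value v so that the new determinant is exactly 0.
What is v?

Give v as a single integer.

Answer: 0

Derivation:
det is linear in entry M[1][0]: det = old_det + (v - 1) * C_10
Cofactor C_10 = 1
Want det = 0: 1 + (v - 1) * 1 = 0
  (v - 1) = -1 / 1 = -1
  v = 1 + (-1) = 0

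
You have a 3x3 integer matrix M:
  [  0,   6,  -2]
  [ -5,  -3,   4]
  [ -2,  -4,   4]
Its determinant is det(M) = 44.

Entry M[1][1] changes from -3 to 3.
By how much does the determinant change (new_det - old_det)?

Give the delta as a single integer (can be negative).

Answer: -24

Derivation:
Cofactor C_11 = -4
Entry delta = 3 - -3 = 6
Det delta = entry_delta * cofactor = 6 * -4 = -24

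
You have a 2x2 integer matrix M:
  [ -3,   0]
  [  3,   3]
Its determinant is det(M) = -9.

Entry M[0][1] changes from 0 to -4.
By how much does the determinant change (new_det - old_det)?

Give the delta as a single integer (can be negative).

Cofactor C_01 = -3
Entry delta = -4 - 0 = -4
Det delta = entry_delta * cofactor = -4 * -3 = 12

Answer: 12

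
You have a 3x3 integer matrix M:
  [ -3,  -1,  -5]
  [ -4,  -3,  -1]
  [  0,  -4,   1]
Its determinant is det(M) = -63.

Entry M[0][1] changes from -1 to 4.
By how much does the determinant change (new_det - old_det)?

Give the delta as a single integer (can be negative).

Cofactor C_01 = 4
Entry delta = 4 - -1 = 5
Det delta = entry_delta * cofactor = 5 * 4 = 20

Answer: 20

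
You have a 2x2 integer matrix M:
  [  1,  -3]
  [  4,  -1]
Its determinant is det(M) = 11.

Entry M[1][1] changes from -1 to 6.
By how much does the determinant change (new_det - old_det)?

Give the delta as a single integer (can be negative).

Cofactor C_11 = 1
Entry delta = 6 - -1 = 7
Det delta = entry_delta * cofactor = 7 * 1 = 7

Answer: 7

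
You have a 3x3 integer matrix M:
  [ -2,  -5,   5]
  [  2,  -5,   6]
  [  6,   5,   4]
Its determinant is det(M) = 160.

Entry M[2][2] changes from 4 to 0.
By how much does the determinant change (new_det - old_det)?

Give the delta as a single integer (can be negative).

Answer: -80

Derivation:
Cofactor C_22 = 20
Entry delta = 0 - 4 = -4
Det delta = entry_delta * cofactor = -4 * 20 = -80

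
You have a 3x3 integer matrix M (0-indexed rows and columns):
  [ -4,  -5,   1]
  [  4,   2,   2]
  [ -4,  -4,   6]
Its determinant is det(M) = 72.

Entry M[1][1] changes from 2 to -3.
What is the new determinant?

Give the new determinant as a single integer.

Answer: 172

Derivation:
det is linear in row 1: changing M[1][1] by delta changes det by delta * cofactor(1,1).
Cofactor C_11 = (-1)^(1+1) * minor(1,1) = -20
Entry delta = -3 - 2 = -5
Det delta = -5 * -20 = 100
New det = 72 + 100 = 172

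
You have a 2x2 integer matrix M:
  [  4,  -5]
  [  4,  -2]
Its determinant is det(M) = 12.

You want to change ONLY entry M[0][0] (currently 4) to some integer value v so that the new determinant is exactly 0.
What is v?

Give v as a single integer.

det is linear in entry M[0][0]: det = old_det + (v - 4) * C_00
Cofactor C_00 = -2
Want det = 0: 12 + (v - 4) * -2 = 0
  (v - 4) = -12 / -2 = 6
  v = 4 + (6) = 10

Answer: 10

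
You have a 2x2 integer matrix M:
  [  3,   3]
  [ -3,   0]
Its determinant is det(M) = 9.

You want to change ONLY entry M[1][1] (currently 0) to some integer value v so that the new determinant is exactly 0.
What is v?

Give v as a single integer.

Answer: -3

Derivation:
det is linear in entry M[1][1]: det = old_det + (v - 0) * C_11
Cofactor C_11 = 3
Want det = 0: 9 + (v - 0) * 3 = 0
  (v - 0) = -9 / 3 = -3
  v = 0 + (-3) = -3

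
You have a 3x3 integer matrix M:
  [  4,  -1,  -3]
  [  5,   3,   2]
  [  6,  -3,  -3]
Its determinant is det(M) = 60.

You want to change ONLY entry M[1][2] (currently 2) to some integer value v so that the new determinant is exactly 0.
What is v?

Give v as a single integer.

Answer: -8

Derivation:
det is linear in entry M[1][2]: det = old_det + (v - 2) * C_12
Cofactor C_12 = 6
Want det = 0: 60 + (v - 2) * 6 = 0
  (v - 2) = -60 / 6 = -10
  v = 2 + (-10) = -8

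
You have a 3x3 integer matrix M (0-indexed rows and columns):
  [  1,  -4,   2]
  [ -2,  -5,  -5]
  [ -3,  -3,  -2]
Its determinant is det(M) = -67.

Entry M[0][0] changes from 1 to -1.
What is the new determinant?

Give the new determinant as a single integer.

det is linear in row 0: changing M[0][0] by delta changes det by delta * cofactor(0,0).
Cofactor C_00 = (-1)^(0+0) * minor(0,0) = -5
Entry delta = -1 - 1 = -2
Det delta = -2 * -5 = 10
New det = -67 + 10 = -57

Answer: -57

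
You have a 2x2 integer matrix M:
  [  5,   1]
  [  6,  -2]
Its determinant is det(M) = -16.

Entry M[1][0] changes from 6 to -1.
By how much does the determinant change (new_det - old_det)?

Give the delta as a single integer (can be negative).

Answer: 7

Derivation:
Cofactor C_10 = -1
Entry delta = -1 - 6 = -7
Det delta = entry_delta * cofactor = -7 * -1 = 7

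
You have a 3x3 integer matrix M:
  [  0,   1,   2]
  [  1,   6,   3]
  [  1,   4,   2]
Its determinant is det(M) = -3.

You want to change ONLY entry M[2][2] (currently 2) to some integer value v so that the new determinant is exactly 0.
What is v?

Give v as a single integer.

det is linear in entry M[2][2]: det = old_det + (v - 2) * C_22
Cofactor C_22 = -1
Want det = 0: -3 + (v - 2) * -1 = 0
  (v - 2) = 3 / -1 = -3
  v = 2 + (-3) = -1

Answer: -1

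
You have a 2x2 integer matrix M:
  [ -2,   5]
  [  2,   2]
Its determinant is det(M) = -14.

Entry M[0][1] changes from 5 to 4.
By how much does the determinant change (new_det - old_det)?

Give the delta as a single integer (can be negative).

Cofactor C_01 = -2
Entry delta = 4 - 5 = -1
Det delta = entry_delta * cofactor = -1 * -2 = 2

Answer: 2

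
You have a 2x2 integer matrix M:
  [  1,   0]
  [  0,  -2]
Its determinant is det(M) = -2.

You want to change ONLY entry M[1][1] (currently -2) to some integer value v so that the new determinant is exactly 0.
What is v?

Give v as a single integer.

det is linear in entry M[1][1]: det = old_det + (v - -2) * C_11
Cofactor C_11 = 1
Want det = 0: -2 + (v - -2) * 1 = 0
  (v - -2) = 2 / 1 = 2
  v = -2 + (2) = 0

Answer: 0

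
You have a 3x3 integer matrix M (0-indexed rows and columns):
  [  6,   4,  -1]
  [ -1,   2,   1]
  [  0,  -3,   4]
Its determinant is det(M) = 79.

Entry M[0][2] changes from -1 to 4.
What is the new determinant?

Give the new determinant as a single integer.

Answer: 94

Derivation:
det is linear in row 0: changing M[0][2] by delta changes det by delta * cofactor(0,2).
Cofactor C_02 = (-1)^(0+2) * minor(0,2) = 3
Entry delta = 4 - -1 = 5
Det delta = 5 * 3 = 15
New det = 79 + 15 = 94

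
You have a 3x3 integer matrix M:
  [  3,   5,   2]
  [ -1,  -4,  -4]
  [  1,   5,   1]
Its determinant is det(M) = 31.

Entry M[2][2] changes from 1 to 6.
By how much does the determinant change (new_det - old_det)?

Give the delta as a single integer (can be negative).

Answer: -35

Derivation:
Cofactor C_22 = -7
Entry delta = 6 - 1 = 5
Det delta = entry_delta * cofactor = 5 * -7 = -35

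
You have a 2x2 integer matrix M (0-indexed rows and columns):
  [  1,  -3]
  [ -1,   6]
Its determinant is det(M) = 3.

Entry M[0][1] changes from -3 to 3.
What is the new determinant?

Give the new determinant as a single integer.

det is linear in row 0: changing M[0][1] by delta changes det by delta * cofactor(0,1).
Cofactor C_01 = (-1)^(0+1) * minor(0,1) = 1
Entry delta = 3 - -3 = 6
Det delta = 6 * 1 = 6
New det = 3 + 6 = 9

Answer: 9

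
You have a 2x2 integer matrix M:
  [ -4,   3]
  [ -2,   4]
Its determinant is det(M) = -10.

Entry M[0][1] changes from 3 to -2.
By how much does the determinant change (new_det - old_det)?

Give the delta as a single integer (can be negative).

Answer: -10

Derivation:
Cofactor C_01 = 2
Entry delta = -2 - 3 = -5
Det delta = entry_delta * cofactor = -5 * 2 = -10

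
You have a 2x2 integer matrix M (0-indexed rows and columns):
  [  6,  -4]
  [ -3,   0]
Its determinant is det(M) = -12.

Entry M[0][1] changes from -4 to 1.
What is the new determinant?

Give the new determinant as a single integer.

Answer: 3

Derivation:
det is linear in row 0: changing M[0][1] by delta changes det by delta * cofactor(0,1).
Cofactor C_01 = (-1)^(0+1) * minor(0,1) = 3
Entry delta = 1 - -4 = 5
Det delta = 5 * 3 = 15
New det = -12 + 15 = 3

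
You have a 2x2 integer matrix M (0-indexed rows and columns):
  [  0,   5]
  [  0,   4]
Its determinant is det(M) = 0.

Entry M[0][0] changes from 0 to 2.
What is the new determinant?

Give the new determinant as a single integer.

det is linear in row 0: changing M[0][0] by delta changes det by delta * cofactor(0,0).
Cofactor C_00 = (-1)^(0+0) * minor(0,0) = 4
Entry delta = 2 - 0 = 2
Det delta = 2 * 4 = 8
New det = 0 + 8 = 8

Answer: 8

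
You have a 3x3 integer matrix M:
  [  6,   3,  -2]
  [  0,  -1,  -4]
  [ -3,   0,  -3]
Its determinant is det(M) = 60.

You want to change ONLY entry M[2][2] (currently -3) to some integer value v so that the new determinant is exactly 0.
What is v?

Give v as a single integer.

det is linear in entry M[2][2]: det = old_det + (v - -3) * C_22
Cofactor C_22 = -6
Want det = 0: 60 + (v - -3) * -6 = 0
  (v - -3) = -60 / -6 = 10
  v = -3 + (10) = 7

Answer: 7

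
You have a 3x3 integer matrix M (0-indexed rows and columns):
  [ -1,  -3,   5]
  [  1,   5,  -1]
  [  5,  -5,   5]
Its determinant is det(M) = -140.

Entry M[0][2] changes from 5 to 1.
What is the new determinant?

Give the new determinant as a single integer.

det is linear in row 0: changing M[0][2] by delta changes det by delta * cofactor(0,2).
Cofactor C_02 = (-1)^(0+2) * minor(0,2) = -30
Entry delta = 1 - 5 = -4
Det delta = -4 * -30 = 120
New det = -140 + 120 = -20

Answer: -20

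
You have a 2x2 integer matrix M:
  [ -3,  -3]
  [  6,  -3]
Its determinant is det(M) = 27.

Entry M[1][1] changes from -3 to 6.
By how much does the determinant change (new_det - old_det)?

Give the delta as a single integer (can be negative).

Answer: -27

Derivation:
Cofactor C_11 = -3
Entry delta = 6 - -3 = 9
Det delta = entry_delta * cofactor = 9 * -3 = -27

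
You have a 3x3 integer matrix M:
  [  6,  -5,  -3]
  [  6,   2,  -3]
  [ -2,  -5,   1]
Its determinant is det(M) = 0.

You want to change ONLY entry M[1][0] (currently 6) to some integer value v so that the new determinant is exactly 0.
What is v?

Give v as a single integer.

det is linear in entry M[1][0]: det = old_det + (v - 6) * C_10
Cofactor C_10 = 20
Want det = 0: 0 + (v - 6) * 20 = 0
  (v - 6) = 0 / 20 = 0
  v = 6 + (0) = 6

Answer: 6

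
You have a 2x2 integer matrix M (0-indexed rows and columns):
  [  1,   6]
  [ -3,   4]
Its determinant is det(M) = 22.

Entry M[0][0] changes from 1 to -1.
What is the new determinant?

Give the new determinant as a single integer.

Answer: 14

Derivation:
det is linear in row 0: changing M[0][0] by delta changes det by delta * cofactor(0,0).
Cofactor C_00 = (-1)^(0+0) * minor(0,0) = 4
Entry delta = -1 - 1 = -2
Det delta = -2 * 4 = -8
New det = 22 + -8 = 14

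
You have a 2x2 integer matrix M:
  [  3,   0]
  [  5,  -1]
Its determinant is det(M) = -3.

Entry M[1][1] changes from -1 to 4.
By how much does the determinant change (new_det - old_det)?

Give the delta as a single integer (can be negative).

Cofactor C_11 = 3
Entry delta = 4 - -1 = 5
Det delta = entry_delta * cofactor = 5 * 3 = 15

Answer: 15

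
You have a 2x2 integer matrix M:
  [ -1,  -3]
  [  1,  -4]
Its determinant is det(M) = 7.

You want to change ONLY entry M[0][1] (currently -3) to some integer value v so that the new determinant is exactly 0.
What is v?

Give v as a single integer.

det is linear in entry M[0][1]: det = old_det + (v - -3) * C_01
Cofactor C_01 = -1
Want det = 0: 7 + (v - -3) * -1 = 0
  (v - -3) = -7 / -1 = 7
  v = -3 + (7) = 4

Answer: 4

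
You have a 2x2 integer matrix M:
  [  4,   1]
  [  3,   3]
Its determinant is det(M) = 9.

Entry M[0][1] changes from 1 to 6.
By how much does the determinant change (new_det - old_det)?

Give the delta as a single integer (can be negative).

Cofactor C_01 = -3
Entry delta = 6 - 1 = 5
Det delta = entry_delta * cofactor = 5 * -3 = -15

Answer: -15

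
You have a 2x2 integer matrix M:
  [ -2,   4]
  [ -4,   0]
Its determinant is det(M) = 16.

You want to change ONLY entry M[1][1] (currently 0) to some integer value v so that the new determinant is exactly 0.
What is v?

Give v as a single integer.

Answer: 8

Derivation:
det is linear in entry M[1][1]: det = old_det + (v - 0) * C_11
Cofactor C_11 = -2
Want det = 0: 16 + (v - 0) * -2 = 0
  (v - 0) = -16 / -2 = 8
  v = 0 + (8) = 8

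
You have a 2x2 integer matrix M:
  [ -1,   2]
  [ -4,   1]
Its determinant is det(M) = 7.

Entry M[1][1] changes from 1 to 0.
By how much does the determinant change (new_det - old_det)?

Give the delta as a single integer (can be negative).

Cofactor C_11 = -1
Entry delta = 0 - 1 = -1
Det delta = entry_delta * cofactor = -1 * -1 = 1

Answer: 1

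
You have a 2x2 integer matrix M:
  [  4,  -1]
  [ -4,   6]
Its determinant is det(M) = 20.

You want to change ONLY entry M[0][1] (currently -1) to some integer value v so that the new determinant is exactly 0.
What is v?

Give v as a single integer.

det is linear in entry M[0][1]: det = old_det + (v - -1) * C_01
Cofactor C_01 = 4
Want det = 0: 20 + (v - -1) * 4 = 0
  (v - -1) = -20 / 4 = -5
  v = -1 + (-5) = -6

Answer: -6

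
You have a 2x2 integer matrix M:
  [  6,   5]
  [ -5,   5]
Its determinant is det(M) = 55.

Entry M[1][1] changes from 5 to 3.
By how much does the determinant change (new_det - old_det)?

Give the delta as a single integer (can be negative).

Cofactor C_11 = 6
Entry delta = 3 - 5 = -2
Det delta = entry_delta * cofactor = -2 * 6 = -12

Answer: -12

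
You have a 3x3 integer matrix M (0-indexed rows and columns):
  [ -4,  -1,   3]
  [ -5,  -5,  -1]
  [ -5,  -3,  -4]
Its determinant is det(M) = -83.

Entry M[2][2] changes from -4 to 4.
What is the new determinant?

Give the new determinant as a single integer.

Answer: 37

Derivation:
det is linear in row 2: changing M[2][2] by delta changes det by delta * cofactor(2,2).
Cofactor C_22 = (-1)^(2+2) * minor(2,2) = 15
Entry delta = 4 - -4 = 8
Det delta = 8 * 15 = 120
New det = -83 + 120 = 37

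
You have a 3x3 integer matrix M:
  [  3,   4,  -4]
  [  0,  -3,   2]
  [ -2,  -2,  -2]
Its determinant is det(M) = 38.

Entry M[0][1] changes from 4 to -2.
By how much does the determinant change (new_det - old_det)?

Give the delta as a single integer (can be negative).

Cofactor C_01 = -4
Entry delta = -2 - 4 = -6
Det delta = entry_delta * cofactor = -6 * -4 = 24

Answer: 24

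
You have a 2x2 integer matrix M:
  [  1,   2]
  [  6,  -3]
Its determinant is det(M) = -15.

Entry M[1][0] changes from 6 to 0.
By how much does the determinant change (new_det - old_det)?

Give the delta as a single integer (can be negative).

Cofactor C_10 = -2
Entry delta = 0 - 6 = -6
Det delta = entry_delta * cofactor = -6 * -2 = 12

Answer: 12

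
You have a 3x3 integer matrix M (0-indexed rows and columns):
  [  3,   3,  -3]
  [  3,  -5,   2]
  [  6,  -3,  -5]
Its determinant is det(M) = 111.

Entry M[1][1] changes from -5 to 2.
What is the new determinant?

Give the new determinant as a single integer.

Answer: 132

Derivation:
det is linear in row 1: changing M[1][1] by delta changes det by delta * cofactor(1,1).
Cofactor C_11 = (-1)^(1+1) * minor(1,1) = 3
Entry delta = 2 - -5 = 7
Det delta = 7 * 3 = 21
New det = 111 + 21 = 132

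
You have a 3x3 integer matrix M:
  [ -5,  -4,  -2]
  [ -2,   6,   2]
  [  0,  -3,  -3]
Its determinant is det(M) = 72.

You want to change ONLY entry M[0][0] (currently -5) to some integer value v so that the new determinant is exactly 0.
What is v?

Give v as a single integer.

Answer: 1

Derivation:
det is linear in entry M[0][0]: det = old_det + (v - -5) * C_00
Cofactor C_00 = -12
Want det = 0: 72 + (v - -5) * -12 = 0
  (v - -5) = -72 / -12 = 6
  v = -5 + (6) = 1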